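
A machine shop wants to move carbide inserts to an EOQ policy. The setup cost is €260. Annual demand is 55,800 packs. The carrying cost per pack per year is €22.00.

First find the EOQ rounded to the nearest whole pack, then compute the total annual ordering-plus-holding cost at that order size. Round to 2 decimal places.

€25,265.63

EOQ = √(2DS/H) = √(2 × 55,800 × 260 / 22)
    = √(1,318,909.09) ≈ 1,148.44 → Q = 1,148 packs
Annual ordering cost = (D/Q)·S = (55,800/1,148) × 260 = €12,637.63
Annual holding cost  = (Q/2)·H = (1,148/2) × 22 = €12,628.00
Total = €12,637.63 + €12,628.00 = €25,265.63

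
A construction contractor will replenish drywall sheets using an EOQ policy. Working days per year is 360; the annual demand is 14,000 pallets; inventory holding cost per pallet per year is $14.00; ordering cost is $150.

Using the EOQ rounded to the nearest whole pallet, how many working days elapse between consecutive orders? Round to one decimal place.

14.1 days

2DS/H = 2·14,000·150/14 = 300,000.00
EOQ = √300,000.00 ≈ 547.72 → Q = 548 pallets
T = Q/D × 360 days = 548/14,000 × 360 = 14.091 days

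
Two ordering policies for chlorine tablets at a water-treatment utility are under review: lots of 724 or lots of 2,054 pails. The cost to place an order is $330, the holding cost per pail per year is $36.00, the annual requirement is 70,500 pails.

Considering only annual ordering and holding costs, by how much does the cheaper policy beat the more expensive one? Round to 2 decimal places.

$3,132.70

Annual cost at Q: ordering D·S/Q plus holding Q·H/2.
TC(724) = (70,500/724)×330 + (724/2)×36 = $45,165.98
TC(2,054) = (70,500/2,054)×330 + (2,054/2)×36 = $48,298.68
Cheaper: Q = 724.  Difference = $3,132.70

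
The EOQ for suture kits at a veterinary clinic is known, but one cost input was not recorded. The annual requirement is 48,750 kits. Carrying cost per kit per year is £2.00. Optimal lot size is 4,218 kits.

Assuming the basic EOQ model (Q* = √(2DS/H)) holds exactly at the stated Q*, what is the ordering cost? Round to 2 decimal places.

£364.95

EOQ relation: Q² = 2DS/H, so rearrange for the unknown.
S = Q²H / (2D) = 4,218² × 2 / (2 × 48,750) = 364.9543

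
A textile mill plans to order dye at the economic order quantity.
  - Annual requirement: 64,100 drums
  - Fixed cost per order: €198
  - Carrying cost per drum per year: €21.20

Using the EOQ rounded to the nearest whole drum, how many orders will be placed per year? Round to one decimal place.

58.6 orders per year

2DS/H = 2·64,100·198/21.2 = 1,197,339.62
EOQ = √1,197,339.62 ≈ 1,094.23 → Q = 1,094
Orders per year = D/Q = 64,100 / 1,094 = 58.592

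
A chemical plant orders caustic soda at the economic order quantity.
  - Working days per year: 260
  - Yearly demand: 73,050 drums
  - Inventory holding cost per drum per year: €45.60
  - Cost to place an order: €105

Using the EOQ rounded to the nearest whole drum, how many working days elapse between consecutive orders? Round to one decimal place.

Optimal lot size Q* = (2 × 73,050 × €105 / €45.6)^½ ≈ 580.01 → Q = 580 drums
Days between orders = 260 / (D/Q) = 260 / 125.948 ≈ 2.064

2.1 days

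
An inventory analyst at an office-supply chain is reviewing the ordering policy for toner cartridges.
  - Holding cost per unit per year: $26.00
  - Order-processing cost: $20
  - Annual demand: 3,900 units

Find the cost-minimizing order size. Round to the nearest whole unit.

77 units

2DS/H = 2·3,900·20/26 = 6,000.00
EOQ = √6,000.00 ≈ 77.46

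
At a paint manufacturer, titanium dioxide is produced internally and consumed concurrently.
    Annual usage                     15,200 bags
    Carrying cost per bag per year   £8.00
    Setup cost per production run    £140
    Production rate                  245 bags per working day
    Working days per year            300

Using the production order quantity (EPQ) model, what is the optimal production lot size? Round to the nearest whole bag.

Daily demand d = 15,200/300 = 50.667; p = 245; 1 − d/p = 0.79320
EPQ = √(2DS / (H(1 − d/p)))
    = √(2 × 15,200 × 140 / (8 × 0.79320)) ≈ 818.96

819 bags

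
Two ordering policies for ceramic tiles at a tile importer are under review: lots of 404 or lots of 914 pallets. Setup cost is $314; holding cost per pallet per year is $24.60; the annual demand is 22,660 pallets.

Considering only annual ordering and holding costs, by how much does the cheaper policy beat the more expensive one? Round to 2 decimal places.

Annual cost at Q: ordering D·S/Q plus holding Q·H/2.
TC(404) = (22,660/404)×314 + (404/2)×24.6 = $22,581.18
TC(914) = (22,660/914)×314 + (914/2)×24.6 = $19,026.93
Cheaper: Q = 914.  Difference = $3,554.25

$3,554.25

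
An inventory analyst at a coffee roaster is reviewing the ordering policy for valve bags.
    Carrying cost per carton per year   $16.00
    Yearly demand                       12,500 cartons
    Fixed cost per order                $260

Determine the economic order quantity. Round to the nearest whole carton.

EOQ = √(2DS/H) = √(2 × 12,500 × 260 / 16)
    = √(406,250.00) ≈ 637.38

637 cartons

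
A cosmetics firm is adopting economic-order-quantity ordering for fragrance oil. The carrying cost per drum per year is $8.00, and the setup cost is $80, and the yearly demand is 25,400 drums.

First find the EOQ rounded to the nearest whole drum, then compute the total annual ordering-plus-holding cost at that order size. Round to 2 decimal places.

Q* = √(2·D·S / H) = √(2·25,400·80 / 8) = √508,000.0 ≈ 712.74 → Q = 713 drums
Orders/yr = 25,400/713 = 35.624; ordering cost = 35.624 × $80 = $2,849.93
Average inventory = 713/2 = 356.5; holding cost = 356.5 × $8 = $2,852.00
Total = $2,849.93 + $2,852.00 = $5,701.93

$5,701.93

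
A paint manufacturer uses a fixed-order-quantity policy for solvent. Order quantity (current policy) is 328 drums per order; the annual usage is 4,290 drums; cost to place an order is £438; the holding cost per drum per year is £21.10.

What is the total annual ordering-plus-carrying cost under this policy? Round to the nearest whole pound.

Annual ordering cost = (D/Q)·S = (4,290/328) × 438 = £5,728.72
Annual holding cost  = (Q/2)·H = (328/2) × 21.1 = £3,460.40
Total = £5,728.72 + £3,460.40 = £9,189.12

£9,189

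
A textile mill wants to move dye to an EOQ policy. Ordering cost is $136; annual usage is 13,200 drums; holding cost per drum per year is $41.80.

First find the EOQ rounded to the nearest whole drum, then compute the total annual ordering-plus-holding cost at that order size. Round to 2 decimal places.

EOQ = √(2DS/H) = √(2 × 13,200 × 136 / 41.8)
    = √(85,894.74) ≈ 293.08 → Q = 293 drums
Ordering: D/Q × S = 13,200/293 × $136 = $6,126.96
Holding:  Q/2 × H = 293/2 × $41.8 = $6,123.70
Total = $6,126.96 + $6,123.70 = $12,250.66

$12,250.66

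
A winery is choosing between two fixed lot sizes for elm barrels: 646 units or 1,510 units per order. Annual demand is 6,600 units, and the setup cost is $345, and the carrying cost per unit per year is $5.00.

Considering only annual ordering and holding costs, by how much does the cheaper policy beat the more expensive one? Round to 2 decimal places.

For each Q, cost = (D/Q)·S + (Q/2)·H.
TC(646) = (6,600/646)×345 + (646/2)×5 = $5,139.77
TC(1,510) = (6,600/1,510)×345 + (1,510/2)×5 = $5,282.95
Lots of 646 are cheaper by $143.18.

$143.18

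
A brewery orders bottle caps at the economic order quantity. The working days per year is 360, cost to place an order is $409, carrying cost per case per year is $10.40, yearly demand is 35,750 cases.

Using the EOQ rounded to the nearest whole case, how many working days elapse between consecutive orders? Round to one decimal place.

EOQ = √(2DS/H) = √(2 × 35,750 × 409 / 10.4)
    = √(2,811,875.00) ≈ 1,676.86 → Q = 1,677 cases
Days between orders = 360 / (D/Q) = 360 / 21.318 ≈ 16.887

16.9 days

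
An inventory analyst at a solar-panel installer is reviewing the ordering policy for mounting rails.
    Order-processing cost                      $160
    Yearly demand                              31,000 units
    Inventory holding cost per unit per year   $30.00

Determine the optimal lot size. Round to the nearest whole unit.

EOQ = √(2DS/H) = √(2 × 31,000 × 160 / 30)
    = √(330,666.67) ≈ 575.04

575 units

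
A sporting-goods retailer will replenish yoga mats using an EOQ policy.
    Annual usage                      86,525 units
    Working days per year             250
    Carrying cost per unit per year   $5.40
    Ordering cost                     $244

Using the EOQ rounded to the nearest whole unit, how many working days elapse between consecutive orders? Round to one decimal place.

8.1 days

2DS/H = 2·86,525·244/5.4 = 7,819,296.30
EOQ = √7,819,296.30 ≈ 2,796.30 → Q = 2,796 units
Cycle time = (working days × Q)/D = (250 × 2,796) / 86,525 = 8.079 days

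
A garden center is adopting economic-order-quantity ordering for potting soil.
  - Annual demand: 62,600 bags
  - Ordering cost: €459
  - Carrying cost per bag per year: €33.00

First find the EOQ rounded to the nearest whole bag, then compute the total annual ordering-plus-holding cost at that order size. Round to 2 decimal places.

€43,547.73

2DS/H = 2·62,600·459/33 = 1,741,418.18
EOQ = √1,741,418.18 ≈ 1,319.63 → Q = 1,320 bags
Ordering: D/Q × S = 62,600/1,320 × €459 = €21,767.73
Holding:  Q/2 × H = 1,320/2 × €33 = €21,780.00
Total = €21,767.73 + €21,780.00 = €43,547.73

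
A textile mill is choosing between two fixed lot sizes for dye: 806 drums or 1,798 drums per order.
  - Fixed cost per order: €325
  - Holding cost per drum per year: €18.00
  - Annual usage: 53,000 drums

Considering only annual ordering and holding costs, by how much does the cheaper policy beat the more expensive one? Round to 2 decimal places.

TC(Q) = (D/Q)S + (Q/2)H
TC(806) = (53,000/806)×325 + (806/2)×18 = €28,624.97
TC(1,798) = (53,000/1,798)×325 + (1,798/2)×18 = €25,762.09
Cheaper: Q = 1,798.  Difference = €2,862.88

€2,862.88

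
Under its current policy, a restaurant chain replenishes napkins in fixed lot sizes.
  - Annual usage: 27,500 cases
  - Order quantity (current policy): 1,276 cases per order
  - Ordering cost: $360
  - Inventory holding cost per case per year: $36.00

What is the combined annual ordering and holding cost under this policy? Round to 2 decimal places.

$30,726.62

Orders/yr = 27,500/1,276 = 21.552; ordering cost = 21.552 × $360 = $7,758.62
Average inventory = 1,276/2 = 638; holding cost = 638 × $36 = $22,968.00
Total = $7,758.62 + $22,968.00 = $30,726.62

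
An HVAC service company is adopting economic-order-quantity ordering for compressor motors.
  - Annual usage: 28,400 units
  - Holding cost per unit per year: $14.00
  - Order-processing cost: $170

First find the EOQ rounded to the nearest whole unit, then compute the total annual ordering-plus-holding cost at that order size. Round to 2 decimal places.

Optimal lot size Q* = (2 × 28,400 × $170 / $14)^½ ≈ 830.49 → Q = 830 units
Annual ordering cost = (D/Q)·S = (28,400/830) × 170 = $5,816.87
Annual holding cost  = (Q/2)·H = (830/2) × 14 = $5,810.00
Total = $5,816.87 + $5,810.00 = $11,626.87

$11,626.87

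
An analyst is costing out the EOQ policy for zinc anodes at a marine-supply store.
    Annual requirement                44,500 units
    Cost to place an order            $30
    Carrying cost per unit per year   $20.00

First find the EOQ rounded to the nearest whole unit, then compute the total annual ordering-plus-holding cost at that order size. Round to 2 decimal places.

$7,307.53

Q* = √(2·D·S / H) = √(2·44,500·30 / 20) = √133,500.0 ≈ 365.38 → Q = 365 units
Ordering: D/Q × S = 44,500/365 × $30 = $3,657.53
Holding:  Q/2 × H = 365/2 × $20 = $3,650.00
Total = $3,657.53 + $3,650.00 = $7,307.53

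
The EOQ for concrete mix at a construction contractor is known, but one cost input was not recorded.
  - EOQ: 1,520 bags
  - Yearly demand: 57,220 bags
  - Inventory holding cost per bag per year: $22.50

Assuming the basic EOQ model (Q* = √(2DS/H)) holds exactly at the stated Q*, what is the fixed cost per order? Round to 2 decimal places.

EOQ relation: Q² = 2DS/H, so rearrange for the unknown.
S = Q²H / (2D) = 1,520² × 22.5 / (2 × 57,220) = 454.2468

$454.25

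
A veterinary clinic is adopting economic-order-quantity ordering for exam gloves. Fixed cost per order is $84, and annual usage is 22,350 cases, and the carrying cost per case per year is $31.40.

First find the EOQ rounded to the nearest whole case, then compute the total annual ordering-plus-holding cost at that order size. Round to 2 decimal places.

EOQ = √(2DS/H) = √(2 × 22,350 × 84 / 31.4)
    = √(119,579.62) ≈ 345.80 → Q = 346 cases
Annual ordering cost = (D/Q)·S = (22,350/346) × 84 = $5,426.01
Annual holding cost  = (Q/2)·H = (346/2) × 31.4 = $5,432.20
Total = $5,426.01 + $5,432.20 = $10,858.21

$10,858.21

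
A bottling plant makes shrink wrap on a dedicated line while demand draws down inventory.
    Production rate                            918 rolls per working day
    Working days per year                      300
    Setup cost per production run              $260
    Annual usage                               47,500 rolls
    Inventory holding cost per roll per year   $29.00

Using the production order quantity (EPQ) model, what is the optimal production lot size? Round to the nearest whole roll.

d = 47,500/300 = 158.3333 rolls/day;  effective holding cost H(1 − d/p) = 29·(1 − 158.3333/918) = 23.99818
Q* = √(2DS / H_eff) = √(2·47,500·260 / 23.99818) ≈ 1,014.52

1,015 rolls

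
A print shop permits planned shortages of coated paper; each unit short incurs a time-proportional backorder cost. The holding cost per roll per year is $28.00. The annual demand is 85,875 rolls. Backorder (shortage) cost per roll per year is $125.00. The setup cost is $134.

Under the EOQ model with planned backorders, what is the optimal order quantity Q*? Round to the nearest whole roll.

Basic EOQ = √(2·85,875·134/28) = 906.613
Backorder adjustment √((H+b)/b) = √((28+125)/125) = 1.1063
Q* = 906.613 × 1.1063 ≈ 1,003.03

1,003 rolls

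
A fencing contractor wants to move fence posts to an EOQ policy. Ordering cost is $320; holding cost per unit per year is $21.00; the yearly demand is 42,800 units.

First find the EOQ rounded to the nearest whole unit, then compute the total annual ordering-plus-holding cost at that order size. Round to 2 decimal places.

EOQ = √(2DS/H) = √(2 × 42,800 × 320 / 21)
    = √(1,304,380.95) ≈ 1,142.09 → Q = 1,142 units
Ordering: D/Q × S = 42,800/1,142 × $320 = $11,992.99
Holding:  Q/2 × H = 1,142/2 × $21 = $11,991.00
Total = $11,992.99 + $11,991.00 = $23,983.99

$23,983.99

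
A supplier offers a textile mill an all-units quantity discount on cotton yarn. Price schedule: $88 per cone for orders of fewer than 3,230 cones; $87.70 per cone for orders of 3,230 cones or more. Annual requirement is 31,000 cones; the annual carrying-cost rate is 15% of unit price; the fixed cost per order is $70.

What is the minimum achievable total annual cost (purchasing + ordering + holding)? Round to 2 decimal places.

H₁ = 15%×$88 = $13.2000;  H₂ = 15%×$87.70 = $13.1550
EOQ₁ = √(2×31,000×70/13.2000) = 573.40  (< 3,230, feasible at tier 1)
EOQ₂ = √(2×31,000×70/13.1550) = 574.38  (< 3,230 → use Q = 3,230 at tier-2 price)
TC(tier 1 (EOQ₁), Q≈573.4) = $2,735,568.88
TC(tier 2, Q≈3,230.0) = $2,740,617.15
Minimum at tier 1 (EOQ₁): $2,735,568.88

$2,735,568.88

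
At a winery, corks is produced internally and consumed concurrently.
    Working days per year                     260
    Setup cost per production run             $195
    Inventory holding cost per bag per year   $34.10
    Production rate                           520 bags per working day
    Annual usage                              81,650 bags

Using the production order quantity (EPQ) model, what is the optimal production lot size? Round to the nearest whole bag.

1,535 bags

d = 81,650/260 = 314.0385 bags/day;  effective holding cost H(1 − d/p) = 34.1·(1 − 314.0385/520) = 13.50632
Q* = √(2DS / H_eff) = √(2·81,650·195 / 13.50632) ≈ 1,535.47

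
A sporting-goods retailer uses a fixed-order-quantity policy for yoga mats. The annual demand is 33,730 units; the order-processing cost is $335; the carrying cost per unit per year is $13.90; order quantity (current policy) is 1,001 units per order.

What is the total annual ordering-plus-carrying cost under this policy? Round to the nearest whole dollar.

Annual ordering cost = (D/Q)·S = (33,730/1,001) × 335 = $11,288.26
Annual holding cost  = (Q/2)·H = (1,001/2) × 13.9 = $6,956.95
Total = $11,288.26 + $6,956.95 = $18,245.21

$18,245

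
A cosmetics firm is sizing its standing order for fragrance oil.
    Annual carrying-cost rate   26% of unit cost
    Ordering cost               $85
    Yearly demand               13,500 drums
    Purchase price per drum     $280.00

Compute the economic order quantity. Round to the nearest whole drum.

178 drums

Carrying cost H = $280 × 26% = $72.8000/drum/yr
2DS/H = 2·13,500·85/72.8 = 31,524.73
EOQ = √31,524.73 ≈ 177.55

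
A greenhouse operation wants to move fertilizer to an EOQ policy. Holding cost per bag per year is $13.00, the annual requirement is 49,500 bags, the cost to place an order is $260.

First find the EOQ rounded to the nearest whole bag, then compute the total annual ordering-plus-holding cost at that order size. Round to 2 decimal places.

$18,292.62

EOQ = √(2DS/H) = √(2 × 49,500 × 260 / 13)
    = √(1,980,000.00) ≈ 1,407.12 → Q = 1,407 bags
Orders/yr = 49,500/1,407 = 35.181; ordering cost = 35.181 × $260 = $9,147.12
Average inventory = 1,407/2 = 703.5; holding cost = 703.5 × $13 = $9,145.50
Total = $9,147.12 + $9,145.50 = $18,292.62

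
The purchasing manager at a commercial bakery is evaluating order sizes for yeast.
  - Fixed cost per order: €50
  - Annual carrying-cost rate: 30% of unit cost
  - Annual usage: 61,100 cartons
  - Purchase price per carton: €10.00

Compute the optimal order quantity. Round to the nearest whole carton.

H = i·C = 0.3 × €10 = €3.0000 per carton-year
2DS/H = 2·61,100·50/3 = 2,036,666.67
EOQ = √2,036,666.67 ≈ 1,427.12

1,427 cartons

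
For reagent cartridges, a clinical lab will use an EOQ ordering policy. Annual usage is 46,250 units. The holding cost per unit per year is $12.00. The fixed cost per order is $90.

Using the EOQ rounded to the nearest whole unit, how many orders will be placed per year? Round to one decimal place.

Q* = √(2·D·S / H) = √(2·46,250·90 / 12) = √693,750.0 ≈ 832.92 → Q = 833
N = D/Q = 46,250/833 ≈ 55.522 orders/yr

55.5 orders per year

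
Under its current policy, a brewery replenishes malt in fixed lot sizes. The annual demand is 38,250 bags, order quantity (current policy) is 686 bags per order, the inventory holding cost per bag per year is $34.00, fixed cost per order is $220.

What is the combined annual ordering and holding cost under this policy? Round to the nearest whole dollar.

$23,929

Annual ordering cost = (D/Q)·S = (38,250/686) × 220 = $12,266.76
Annual holding cost  = (Q/2)·H = (686/2) × 34 = $11,662.00
Total = $12,266.76 + $11,662.00 = $23,928.76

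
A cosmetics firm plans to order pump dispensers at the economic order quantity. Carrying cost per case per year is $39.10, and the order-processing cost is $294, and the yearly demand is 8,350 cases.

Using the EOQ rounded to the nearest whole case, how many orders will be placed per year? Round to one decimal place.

2DS/H = 2·8,350·294/39.1 = 125,570.33
EOQ = √125,570.33 ≈ 354.36 → Q = 354
N = D/Q = 8,350/354 ≈ 23.588 orders/yr

23.6 orders per year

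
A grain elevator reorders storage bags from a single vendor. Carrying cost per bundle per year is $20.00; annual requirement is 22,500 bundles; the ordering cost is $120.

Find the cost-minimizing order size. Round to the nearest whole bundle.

520 bundles

EOQ = √(2DS/H) = √(2 × 22,500 × 120 / 20)
    = √(270,000.00) ≈ 519.62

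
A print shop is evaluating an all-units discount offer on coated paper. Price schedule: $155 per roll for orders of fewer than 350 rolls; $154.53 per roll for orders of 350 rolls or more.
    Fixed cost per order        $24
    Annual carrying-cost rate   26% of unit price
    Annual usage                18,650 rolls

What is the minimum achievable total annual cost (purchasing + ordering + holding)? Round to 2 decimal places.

$2,890,294.47

H₁ = 26%×$155 = $40.3000;  H₂ = 26%×$154.53 = $40.1778
EOQ₁ = √(2×18,650×24/40.3000) = 149.04  (< 350, feasible at tier 1)
EOQ₂ = √(2×18,650×24/40.1778) = 149.27  (< 350 → use Q = 350 at tier-2 price)
TC(tier 1 (EOQ₁), Q≈149.0) = $2,896,756.38
TC(tier 2, Q≈350.0) = $2,890,294.47
Minimum at tier 2: $2,890,294.47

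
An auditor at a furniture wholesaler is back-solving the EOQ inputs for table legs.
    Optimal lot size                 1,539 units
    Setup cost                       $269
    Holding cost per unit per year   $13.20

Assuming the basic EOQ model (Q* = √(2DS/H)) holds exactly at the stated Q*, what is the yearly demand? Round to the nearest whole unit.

Since Q* = (2DS/H)^½, squaring gives Q*²·H = 2DS.
D = Q²H / (2S) = 1,539² × 13.2 / (2 × 269) = 58,112.41

58,112 units per year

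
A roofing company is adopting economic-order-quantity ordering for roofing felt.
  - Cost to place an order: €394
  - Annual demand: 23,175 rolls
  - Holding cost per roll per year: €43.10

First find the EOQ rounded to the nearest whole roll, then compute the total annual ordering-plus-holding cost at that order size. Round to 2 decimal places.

€28,055.09

2DS/H = 2·23,175·394/43.1 = 423,709.98
EOQ = √423,709.98 ≈ 650.93 → Q = 651 rolls
Ordering: D/Q × S = 23,175/651 × €394 = €14,026.04
Holding:  Q/2 × H = 651/2 × €43.1 = €14,029.05
Total = €14,026.04 + €14,029.05 = €28,055.09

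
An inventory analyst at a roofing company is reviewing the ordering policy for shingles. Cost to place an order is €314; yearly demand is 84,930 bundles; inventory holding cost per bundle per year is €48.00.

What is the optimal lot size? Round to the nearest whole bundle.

1,054 bundles

Optimal lot size Q* = (2 × 84,930 × €314 / €48)^½ ≈ 1,054.12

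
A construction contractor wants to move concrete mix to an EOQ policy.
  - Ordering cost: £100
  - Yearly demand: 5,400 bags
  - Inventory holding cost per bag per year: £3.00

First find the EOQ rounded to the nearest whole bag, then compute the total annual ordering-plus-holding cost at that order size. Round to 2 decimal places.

2DS/H = 2·5,400·100/3 = 360,000.00
EOQ = √360,000.00 ≈ 600.00 → Q = 600 bags
Ordering: D/Q × S = 5,400/600 × £100 = £900.00
Holding:  Q/2 × H = 600/2 × £3 = £900.00
Total = £900.00 + £900.00 = £1,800.00

£1,800.00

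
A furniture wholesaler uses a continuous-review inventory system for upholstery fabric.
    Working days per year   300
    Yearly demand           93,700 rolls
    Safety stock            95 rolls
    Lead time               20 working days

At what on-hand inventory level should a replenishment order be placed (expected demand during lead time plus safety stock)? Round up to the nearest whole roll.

Daily demand d = 93,700 / 300 = 312.333 rolls/day
Demand during lead time = 312.333 × 20 = 6,246.67
Reorder point = 6,246.67 + 95 = 6,341.67 → round up

6,342 rolls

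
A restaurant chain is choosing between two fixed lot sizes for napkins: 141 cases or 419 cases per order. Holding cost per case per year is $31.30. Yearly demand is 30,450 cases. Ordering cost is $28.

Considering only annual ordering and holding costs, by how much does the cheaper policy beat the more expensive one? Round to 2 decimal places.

$338.74

Annual cost at Q: ordering D·S/Q plus holding Q·H/2.
TC(141) = (30,450/141)×28 + (141/2)×31.3 = $8,253.46
TC(419) = (30,450/419)×28 + (419/2)×31.3 = $8,592.19
|ΔTC| = |$8,253.46 − $8,592.19| = $338.74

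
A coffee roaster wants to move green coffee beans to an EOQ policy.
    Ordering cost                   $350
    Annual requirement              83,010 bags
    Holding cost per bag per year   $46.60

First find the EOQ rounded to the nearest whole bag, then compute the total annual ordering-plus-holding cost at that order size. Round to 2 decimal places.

EOQ = √(2DS/H) = √(2 × 83,010 × 350 / 46.6)
    = √(1,246,931.33) ≈ 1,116.66 → Q = 1,117 bags
Annual ordering cost = (D/Q)·S = (83,010/1,117) × 350 = $26,010.30
Annual holding cost  = (Q/2)·H = (1,117/2) × 46.6 = $26,026.10
Total = $26,010.30 + $26,026.10 = $52,036.40

$52,036.40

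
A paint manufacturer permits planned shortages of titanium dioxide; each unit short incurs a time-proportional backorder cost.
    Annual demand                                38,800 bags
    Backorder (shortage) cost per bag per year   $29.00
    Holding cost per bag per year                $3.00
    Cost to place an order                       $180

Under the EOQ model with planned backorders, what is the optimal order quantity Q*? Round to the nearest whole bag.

Q* = √(2DS/H) · √((H + b)/b)
   = √(2 × 38,800 × 180 / 3) · √((3 + 29) / 29)
   = 2,157.777 × 1.0505 ≈ 2,266.64

2,267 bags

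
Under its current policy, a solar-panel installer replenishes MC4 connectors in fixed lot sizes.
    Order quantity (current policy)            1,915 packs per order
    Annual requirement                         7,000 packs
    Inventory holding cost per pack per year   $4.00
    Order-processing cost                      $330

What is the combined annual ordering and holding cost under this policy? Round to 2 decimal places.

$5,036.27

Ordering: D/Q × S = 7,000/1,915 × $330 = $1,206.27
Holding:  Q/2 × H = 1,915/2 × $4 = $3,830.00
Total = $1,206.27 + $3,830.00 = $5,036.27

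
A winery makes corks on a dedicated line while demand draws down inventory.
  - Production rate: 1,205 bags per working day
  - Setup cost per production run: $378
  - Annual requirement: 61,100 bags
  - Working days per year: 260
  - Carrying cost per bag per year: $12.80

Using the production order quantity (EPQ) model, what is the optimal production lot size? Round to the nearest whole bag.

2,117 bags

Daily demand d = 61,100/260 = 235.000; p = 1205; 1 − d/p = 0.80498
EPQ = √(2DS / (H(1 − d/p)))
    = √(2 × 61,100 × 378 / (12.8 × 0.80498)) ≈ 2,117.31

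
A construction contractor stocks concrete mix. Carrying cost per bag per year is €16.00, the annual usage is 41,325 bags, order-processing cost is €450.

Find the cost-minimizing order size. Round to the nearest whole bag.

1,525 bags

Q* = √(2·D·S / H) = √(2·41,325·450 / 16) = √2,324,531.2 ≈ 1,524.64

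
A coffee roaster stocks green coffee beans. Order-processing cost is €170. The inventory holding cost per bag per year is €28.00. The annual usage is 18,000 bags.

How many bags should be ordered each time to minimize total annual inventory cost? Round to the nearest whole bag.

Optimal lot size Q* = (2 × 18,000 × €170 / €28)^½ ≈ 467.52

468 bags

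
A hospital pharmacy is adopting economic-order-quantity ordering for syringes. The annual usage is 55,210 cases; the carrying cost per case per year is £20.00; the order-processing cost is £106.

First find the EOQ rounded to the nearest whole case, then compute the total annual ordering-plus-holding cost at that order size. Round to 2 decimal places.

£15,300.01

EOQ = √(2DS/H) = √(2 × 55,210 × 106 / 20)
    = √(585,226.00) ≈ 765.00 → Q = 765 cases
Orders/yr = 55,210/765 = 72.170; ordering cost = 72.170 × £106 = £7,650.01
Average inventory = 765/2 = 382.5; holding cost = 382.5 × £20 = £7,650.00
Total = £7,650.01 + £7,650.00 = £15,300.01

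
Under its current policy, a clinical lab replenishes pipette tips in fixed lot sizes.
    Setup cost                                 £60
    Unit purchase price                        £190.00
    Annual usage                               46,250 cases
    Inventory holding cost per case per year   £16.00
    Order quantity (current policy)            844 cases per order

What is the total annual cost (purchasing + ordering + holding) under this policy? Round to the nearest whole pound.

£8,797,540

Ordering: D/Q × S = 46,250/844 × £60 = £3,287.91
Holding:  Q/2 × H = 844/2 × £16 = £6,752.00
Purchase cost = D·C = 46,250 × 190 = £8,787,500.00
Total = £3,287.91 + £6,752.00 + £8,787,500.00 = £8,797,539.91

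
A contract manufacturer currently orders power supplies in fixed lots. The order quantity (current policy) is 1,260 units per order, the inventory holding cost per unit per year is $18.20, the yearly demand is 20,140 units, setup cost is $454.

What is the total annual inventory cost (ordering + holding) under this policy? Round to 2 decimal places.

$18,722.79

Orders/yr = 20,140/1,260 = 15.984; ordering cost = 15.984 × $454 = $7,256.79
Average inventory = 1,260/2 = 630; holding cost = 630 × $18.2 = $11,466.00
Total = $7,256.79 + $11,466.00 = $18,722.79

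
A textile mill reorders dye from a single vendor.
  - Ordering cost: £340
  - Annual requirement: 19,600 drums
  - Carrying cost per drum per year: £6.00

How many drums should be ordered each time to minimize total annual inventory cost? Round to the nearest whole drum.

EOQ = √(2DS/H) = √(2 × 19,600 × 340 / 6)
    = √(2,221,333.33) ≈ 1,490.41

1,490 drums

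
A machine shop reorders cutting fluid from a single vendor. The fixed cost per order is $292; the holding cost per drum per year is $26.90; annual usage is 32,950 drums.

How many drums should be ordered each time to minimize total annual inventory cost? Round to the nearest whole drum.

846 drums

Q* = √(2·D·S / H) = √(2·32,950·292 / 26.9) = √715,345.7 ≈ 845.78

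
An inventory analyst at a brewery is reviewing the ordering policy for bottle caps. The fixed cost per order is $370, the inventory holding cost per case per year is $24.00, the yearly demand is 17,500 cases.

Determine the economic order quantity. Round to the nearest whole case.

735 cases

2DS/H = 2·17,500·370/24 = 539,583.33
EOQ = √539,583.33 ≈ 734.56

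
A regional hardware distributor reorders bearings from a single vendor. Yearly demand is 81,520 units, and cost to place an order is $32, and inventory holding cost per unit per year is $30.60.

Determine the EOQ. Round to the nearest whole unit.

EOQ = √(2DS/H) = √(2 × 81,520 × 32 / 30.6)
    = √(170,499.35) ≈ 412.92

413 units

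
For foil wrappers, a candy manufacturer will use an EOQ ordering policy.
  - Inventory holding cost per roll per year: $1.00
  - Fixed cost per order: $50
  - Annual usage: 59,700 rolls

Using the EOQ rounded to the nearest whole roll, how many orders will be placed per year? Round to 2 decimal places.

24.44 orders per year

Q* = √(2·D·S / H) = √(2·59,700·50 / 1) = √5,970,000.0 ≈ 2,443.36 → Q = 2,443
Orders per year = D/Q = 59,700 / 2,443 = 24.437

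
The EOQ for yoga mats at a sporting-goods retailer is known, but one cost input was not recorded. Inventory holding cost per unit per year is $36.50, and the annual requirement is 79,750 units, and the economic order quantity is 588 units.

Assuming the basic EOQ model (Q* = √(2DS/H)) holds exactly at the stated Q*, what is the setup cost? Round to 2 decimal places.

$79.12

Since Q* = (2DS/H)^½, squaring gives Q*²·H = 2DS.
S = Q²H / (2D) = 588² × 36.5 / (2 × 79,750) = 79.1201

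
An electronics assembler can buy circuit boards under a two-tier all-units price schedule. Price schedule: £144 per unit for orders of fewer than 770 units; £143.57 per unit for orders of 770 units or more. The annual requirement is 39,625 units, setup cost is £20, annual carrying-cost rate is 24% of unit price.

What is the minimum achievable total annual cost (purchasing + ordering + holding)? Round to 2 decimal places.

H₁ = 24%×£144 = £34.5600;  H₂ = 24%×£143.57 = £34.4568
EOQ₁ = √(2×39,625×20/34.5600) = 214.15  (< 770, feasible at tier 1)
EOQ₂ = √(2×39,625×20/34.4568) = 214.48  (< 770 → use Q = 770 at tier-2 price)
TC(tier 1 (EOQ₁), Q≈214.2) = £5,713,401.19
TC(tier 2, Q≈770.0) = £5,703,256.34
Minimum at tier 2: £5,703,256.34

£5,703,256.34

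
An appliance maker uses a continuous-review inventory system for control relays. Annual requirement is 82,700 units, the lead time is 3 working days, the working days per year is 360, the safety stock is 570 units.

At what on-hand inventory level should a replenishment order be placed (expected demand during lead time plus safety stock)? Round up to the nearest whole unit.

Daily demand d = 82,700 / 360 = 229.722 units/day
Demand during lead time = 229.722 × 3 = 689.17
Reorder point = 689.17 + 570 = 1,259.17 → round up

1,260 units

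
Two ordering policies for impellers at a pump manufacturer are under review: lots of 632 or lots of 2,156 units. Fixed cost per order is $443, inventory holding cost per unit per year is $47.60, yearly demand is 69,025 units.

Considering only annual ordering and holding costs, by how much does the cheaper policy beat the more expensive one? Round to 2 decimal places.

Annual cost at Q: ordering D·S/Q plus holding Q·H/2.
TC(632) = (69,025/632)×443 + (632/2)×47.6 = $63,424.63
TC(2,156) = (69,025/2,156)×443 + (2,156/2)×47.6 = $65,495.58
|ΔTC| = |$63,424.63 − $65,495.58| = $2,070.95

$2,070.95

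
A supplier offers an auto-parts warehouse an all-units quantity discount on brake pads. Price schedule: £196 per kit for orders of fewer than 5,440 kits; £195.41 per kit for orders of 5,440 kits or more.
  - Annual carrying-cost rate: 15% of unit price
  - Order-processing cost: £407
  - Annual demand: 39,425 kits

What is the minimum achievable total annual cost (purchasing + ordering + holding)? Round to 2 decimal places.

H₁ = 15%×£196 = £29.4000;  H₂ = 15%×£195.41 = £29.3115
EOQ₁ = √(2×39,425×407/29.4000) = 1,044.78  (< 5,440, feasible at tier 1)
EOQ₂ = √(2×39,425×407/29.3115) = 1,046.35  (< 5,440 → use Q = 5,440 at tier-2 price)
TC(tier 1 (EOQ₁), Q≈1,044.8) = £7,758,016.50
TC(tier 2, Q≈5,440.0) = £7,786,716.16
Minimum at tier 1 (EOQ₁): £7,758,016.50

£7,758,016.50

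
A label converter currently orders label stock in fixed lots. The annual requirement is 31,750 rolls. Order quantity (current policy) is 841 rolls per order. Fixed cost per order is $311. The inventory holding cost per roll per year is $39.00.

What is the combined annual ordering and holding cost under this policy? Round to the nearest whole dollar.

$28,141

Ordering: D/Q × S = 31,750/841 × $311 = $11,741.08
Holding:  Q/2 × H = 841/2 × $39 = $16,399.50
Total = $11,741.08 + $16,399.50 = $28,140.58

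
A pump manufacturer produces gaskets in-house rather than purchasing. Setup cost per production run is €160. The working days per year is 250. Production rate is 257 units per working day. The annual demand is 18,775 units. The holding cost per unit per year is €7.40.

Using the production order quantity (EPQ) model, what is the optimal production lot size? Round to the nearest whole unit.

1,071 units

d = 18,775/250 = 75.1000 units/day;  effective holding cost H(1 − d/p) = 7.4·(1 − 75.1000/257) = 5.23759
Q* = √(2DS / H_eff) = √(2·18,775·160 / 5.23759) ≈ 1,071.02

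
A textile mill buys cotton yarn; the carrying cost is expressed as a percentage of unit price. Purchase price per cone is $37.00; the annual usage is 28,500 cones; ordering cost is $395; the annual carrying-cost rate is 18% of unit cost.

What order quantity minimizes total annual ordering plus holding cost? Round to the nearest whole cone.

Carrying cost H = $37 × 18% = $6.6600/cone/yr
EOQ = √(2DS/H) = √(2 × 28,500 × 395 / 6.66)
    = √(3,380,630.63) ≈ 1,838.65

1,839 cones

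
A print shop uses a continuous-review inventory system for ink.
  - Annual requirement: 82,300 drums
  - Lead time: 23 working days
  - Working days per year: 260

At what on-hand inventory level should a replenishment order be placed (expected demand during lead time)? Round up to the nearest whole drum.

7,281 drums

Daily demand d = 82,300 / 260 = 316.538 drums/day
Demand during lead time = 316.538 × 23 = 7,280.38
Reorder point = 7,280.38 → round up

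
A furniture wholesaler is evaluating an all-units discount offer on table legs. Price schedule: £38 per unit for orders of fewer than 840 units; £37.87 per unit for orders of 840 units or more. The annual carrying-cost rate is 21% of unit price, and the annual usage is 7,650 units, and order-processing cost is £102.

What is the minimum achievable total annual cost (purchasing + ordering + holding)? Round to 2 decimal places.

£293,974.56

H₁ = 21%×£38 = £7.9800;  H₂ = 21%×£37.87 = £7.9527
EOQ₁ = √(2×7,650×102/7.9800) = 442.23  (< 840, feasible at tier 1)
EOQ₂ = √(2×7,650×102/7.9527) = 442.98  (< 840 → use Q = 840 at tier-2 price)
TC(tier 1 (EOQ₁), Q≈442.2) = £294,228.96
TC(tier 2, Q≈840.0) = £293,974.56
Minimum at tier 2: £293,974.56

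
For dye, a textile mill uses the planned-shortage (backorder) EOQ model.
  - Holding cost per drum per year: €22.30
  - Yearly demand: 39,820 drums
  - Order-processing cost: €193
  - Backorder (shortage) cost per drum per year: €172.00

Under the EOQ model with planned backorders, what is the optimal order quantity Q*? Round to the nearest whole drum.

882 drums

Q* = √(2DS/H) · √((H + b)/b)
   = √(2 × 39,820 × 193 / 22.3) · √((22.3 + 172) / 172)
   = 830.217 × 1.0629 ≈ 882.40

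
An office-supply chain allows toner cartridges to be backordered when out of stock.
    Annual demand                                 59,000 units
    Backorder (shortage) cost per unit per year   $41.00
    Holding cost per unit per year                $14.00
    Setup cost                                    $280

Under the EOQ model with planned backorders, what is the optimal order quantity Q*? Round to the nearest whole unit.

Basic EOQ = √(2·59,000·280/14) = 1,536.229
Backorder adjustment √((H+b)/b) = √((14+41)/41) = 1.1582
Q* = 1,536.229 × 1.1582 ≈ 1,779.28

1,779 units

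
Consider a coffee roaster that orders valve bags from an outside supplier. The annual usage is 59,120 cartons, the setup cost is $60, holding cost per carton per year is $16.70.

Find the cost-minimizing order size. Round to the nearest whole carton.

Q* = √(2·D·S / H) = √(2·59,120·60 / 16.7) = √424,814.4 ≈ 651.78

652 cartons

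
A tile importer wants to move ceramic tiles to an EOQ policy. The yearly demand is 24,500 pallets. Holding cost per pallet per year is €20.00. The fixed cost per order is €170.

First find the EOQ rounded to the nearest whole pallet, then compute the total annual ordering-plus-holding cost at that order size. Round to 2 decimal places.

€12,907.36

EOQ = √(2DS/H) = √(2 × 24,500 × 170 / 20)
    = √(416,500.00) ≈ 645.37 → Q = 645 pallets
Annual ordering cost = (D/Q)·S = (24,500/645) × 170 = €6,457.36
Annual holding cost  = (Q/2)·H = (645/2) × 20 = €6,450.00
Total = €6,457.36 + €6,450.00 = €12,907.36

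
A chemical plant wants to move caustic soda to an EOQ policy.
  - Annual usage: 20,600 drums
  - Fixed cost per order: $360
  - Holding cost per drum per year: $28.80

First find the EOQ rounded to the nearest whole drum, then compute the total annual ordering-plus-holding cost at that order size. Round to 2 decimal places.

$20,667.89

Q* = √(2·D·S / H) = √(2·20,600·360 / 28.8) = √515,000.0 ≈ 717.64 → Q = 718 drums
Orders/yr = 20,600/718 = 28.691; ordering cost = 28.691 × $360 = $10,328.69
Average inventory = 718/2 = 359; holding cost = 359 × $28.8 = $10,339.20
Total = $10,328.69 + $10,339.20 = $20,667.89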